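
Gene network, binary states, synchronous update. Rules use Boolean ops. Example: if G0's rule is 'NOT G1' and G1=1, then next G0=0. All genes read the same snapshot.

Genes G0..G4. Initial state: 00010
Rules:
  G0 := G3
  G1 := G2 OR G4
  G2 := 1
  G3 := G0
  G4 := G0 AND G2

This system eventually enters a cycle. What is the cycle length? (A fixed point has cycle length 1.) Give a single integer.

Answer: 2

Derivation:
Step 0: 00010
Step 1: G0=G3=1 G1=G2|G4=0|0=0 G2=1(const) G3=G0=0 G4=G0&G2=0&0=0 -> 10100
Step 2: G0=G3=0 G1=G2|G4=1|0=1 G2=1(const) G3=G0=1 G4=G0&G2=1&1=1 -> 01111
Step 3: G0=G3=1 G1=G2|G4=1|1=1 G2=1(const) G3=G0=0 G4=G0&G2=0&1=0 -> 11100
Step 4: G0=G3=0 G1=G2|G4=1|0=1 G2=1(const) G3=G0=1 G4=G0&G2=1&1=1 -> 01111
State from step 4 equals state from step 2 -> cycle length 2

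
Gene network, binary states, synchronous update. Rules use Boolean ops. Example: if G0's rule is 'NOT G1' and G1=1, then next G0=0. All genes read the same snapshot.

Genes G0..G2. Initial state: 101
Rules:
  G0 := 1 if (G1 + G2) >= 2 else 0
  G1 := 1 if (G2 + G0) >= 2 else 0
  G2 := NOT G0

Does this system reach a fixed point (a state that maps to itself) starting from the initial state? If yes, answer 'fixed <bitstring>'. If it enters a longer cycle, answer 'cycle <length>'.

Answer: fixed 001

Derivation:
Step 0: 101
Step 1: G0=(0+1>=2)=0 G1=(1+1>=2)=1 G2=NOT G0=NOT 1=0 -> 010
Step 2: G0=(1+0>=2)=0 G1=(0+0>=2)=0 G2=NOT G0=NOT 0=1 -> 001
Step 3: G0=(0+1>=2)=0 G1=(1+0>=2)=0 G2=NOT G0=NOT 0=1 -> 001
Fixed point reached at step 2: 001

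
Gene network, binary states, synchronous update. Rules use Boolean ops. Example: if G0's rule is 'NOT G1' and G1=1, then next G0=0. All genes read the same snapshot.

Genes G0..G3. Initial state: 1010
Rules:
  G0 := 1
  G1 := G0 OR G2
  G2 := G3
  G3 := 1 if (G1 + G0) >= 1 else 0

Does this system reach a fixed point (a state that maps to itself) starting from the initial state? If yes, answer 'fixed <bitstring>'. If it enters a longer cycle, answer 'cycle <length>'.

Answer: fixed 1111

Derivation:
Step 0: 1010
Step 1: G0=1(const) G1=G0|G2=1|1=1 G2=G3=0 G3=(0+1>=1)=1 -> 1101
Step 2: G0=1(const) G1=G0|G2=1|0=1 G2=G3=1 G3=(1+1>=1)=1 -> 1111
Step 3: G0=1(const) G1=G0|G2=1|1=1 G2=G3=1 G3=(1+1>=1)=1 -> 1111
Fixed point reached at step 2: 1111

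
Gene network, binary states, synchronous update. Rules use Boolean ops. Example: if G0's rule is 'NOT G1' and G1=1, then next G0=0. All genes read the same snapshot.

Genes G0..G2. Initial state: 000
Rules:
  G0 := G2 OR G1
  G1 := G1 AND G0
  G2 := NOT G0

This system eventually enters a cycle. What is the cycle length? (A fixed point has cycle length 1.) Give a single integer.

Answer: 4

Derivation:
Step 0: 000
Step 1: G0=G2|G1=0|0=0 G1=G1&G0=0&0=0 G2=NOT G0=NOT 0=1 -> 001
Step 2: G0=G2|G1=1|0=1 G1=G1&G0=0&0=0 G2=NOT G0=NOT 0=1 -> 101
Step 3: G0=G2|G1=1|0=1 G1=G1&G0=0&1=0 G2=NOT G0=NOT 1=0 -> 100
Step 4: G0=G2|G1=0|0=0 G1=G1&G0=0&1=0 G2=NOT G0=NOT 1=0 -> 000
State from step 4 equals state from step 0 -> cycle length 4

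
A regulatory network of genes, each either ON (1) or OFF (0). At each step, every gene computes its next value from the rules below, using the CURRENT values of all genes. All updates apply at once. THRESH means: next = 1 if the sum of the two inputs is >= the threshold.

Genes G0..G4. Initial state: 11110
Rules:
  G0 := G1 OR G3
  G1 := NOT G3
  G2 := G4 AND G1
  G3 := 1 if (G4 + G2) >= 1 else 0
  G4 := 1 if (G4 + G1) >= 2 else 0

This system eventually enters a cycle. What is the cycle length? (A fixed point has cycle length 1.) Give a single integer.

Answer: 1

Derivation:
Step 0: 11110
Step 1: G0=G1|G3=1|1=1 G1=NOT G3=NOT 1=0 G2=G4&G1=0&1=0 G3=(0+1>=1)=1 G4=(0+1>=2)=0 -> 10010
Step 2: G0=G1|G3=0|1=1 G1=NOT G3=NOT 1=0 G2=G4&G1=0&0=0 G3=(0+0>=1)=0 G4=(0+0>=2)=0 -> 10000
Step 3: G0=G1|G3=0|0=0 G1=NOT G3=NOT 0=1 G2=G4&G1=0&0=0 G3=(0+0>=1)=0 G4=(0+0>=2)=0 -> 01000
Step 4: G0=G1|G3=1|0=1 G1=NOT G3=NOT 0=1 G2=G4&G1=0&1=0 G3=(0+0>=1)=0 G4=(0+1>=2)=0 -> 11000
Step 5: G0=G1|G3=1|0=1 G1=NOT G3=NOT 0=1 G2=G4&G1=0&1=0 G3=(0+0>=1)=0 G4=(0+1>=2)=0 -> 11000
State from step 5 equals state from step 4 -> cycle length 1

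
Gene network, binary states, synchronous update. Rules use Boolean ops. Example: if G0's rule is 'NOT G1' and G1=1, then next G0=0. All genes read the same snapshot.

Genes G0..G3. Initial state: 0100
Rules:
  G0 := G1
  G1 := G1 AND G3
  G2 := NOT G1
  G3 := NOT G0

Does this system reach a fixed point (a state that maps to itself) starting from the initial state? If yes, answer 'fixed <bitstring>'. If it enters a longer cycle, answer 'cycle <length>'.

Answer: fixed 0011

Derivation:
Step 0: 0100
Step 1: G0=G1=1 G1=G1&G3=1&0=0 G2=NOT G1=NOT 1=0 G3=NOT G0=NOT 0=1 -> 1001
Step 2: G0=G1=0 G1=G1&G3=0&1=0 G2=NOT G1=NOT 0=1 G3=NOT G0=NOT 1=0 -> 0010
Step 3: G0=G1=0 G1=G1&G3=0&0=0 G2=NOT G1=NOT 0=1 G3=NOT G0=NOT 0=1 -> 0011
Step 4: G0=G1=0 G1=G1&G3=0&1=0 G2=NOT G1=NOT 0=1 G3=NOT G0=NOT 0=1 -> 0011
Fixed point reached at step 3: 0011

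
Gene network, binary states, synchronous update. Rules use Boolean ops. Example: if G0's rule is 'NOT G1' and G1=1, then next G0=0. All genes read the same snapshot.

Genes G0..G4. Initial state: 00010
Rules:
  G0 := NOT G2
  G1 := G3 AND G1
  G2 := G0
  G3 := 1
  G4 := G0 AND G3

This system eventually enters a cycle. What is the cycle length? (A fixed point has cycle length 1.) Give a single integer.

Answer: 4

Derivation:
Step 0: 00010
Step 1: G0=NOT G2=NOT 0=1 G1=G3&G1=1&0=0 G2=G0=0 G3=1(const) G4=G0&G3=0&1=0 -> 10010
Step 2: G0=NOT G2=NOT 0=1 G1=G3&G1=1&0=0 G2=G0=1 G3=1(const) G4=G0&G3=1&1=1 -> 10111
Step 3: G0=NOT G2=NOT 1=0 G1=G3&G1=1&0=0 G2=G0=1 G3=1(const) G4=G0&G3=1&1=1 -> 00111
Step 4: G0=NOT G2=NOT 1=0 G1=G3&G1=1&0=0 G2=G0=0 G3=1(const) G4=G0&G3=0&1=0 -> 00010
State from step 4 equals state from step 0 -> cycle length 4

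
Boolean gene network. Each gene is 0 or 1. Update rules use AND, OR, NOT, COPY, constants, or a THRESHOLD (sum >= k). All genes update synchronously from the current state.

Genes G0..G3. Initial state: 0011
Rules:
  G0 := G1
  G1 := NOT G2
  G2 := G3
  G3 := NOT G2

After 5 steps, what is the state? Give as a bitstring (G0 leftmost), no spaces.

Step 1: G0=G1=0 G1=NOT G2=NOT 1=0 G2=G3=1 G3=NOT G2=NOT 1=0 -> 0010
Step 2: G0=G1=0 G1=NOT G2=NOT 1=0 G2=G3=0 G3=NOT G2=NOT 1=0 -> 0000
Step 3: G0=G1=0 G1=NOT G2=NOT 0=1 G2=G3=0 G3=NOT G2=NOT 0=1 -> 0101
Step 4: G0=G1=1 G1=NOT G2=NOT 0=1 G2=G3=1 G3=NOT G2=NOT 0=1 -> 1111
Step 5: G0=G1=1 G1=NOT G2=NOT 1=0 G2=G3=1 G3=NOT G2=NOT 1=0 -> 1010

1010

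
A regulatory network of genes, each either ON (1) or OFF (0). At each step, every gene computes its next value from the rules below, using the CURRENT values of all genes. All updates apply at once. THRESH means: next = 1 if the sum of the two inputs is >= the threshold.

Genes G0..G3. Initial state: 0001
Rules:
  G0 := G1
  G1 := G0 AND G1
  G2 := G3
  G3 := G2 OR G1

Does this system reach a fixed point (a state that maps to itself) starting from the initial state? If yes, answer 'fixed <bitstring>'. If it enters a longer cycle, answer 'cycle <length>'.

Step 0: 0001
Step 1: G0=G1=0 G1=G0&G1=0&0=0 G2=G3=1 G3=G2|G1=0|0=0 -> 0010
Step 2: G0=G1=0 G1=G0&G1=0&0=0 G2=G3=0 G3=G2|G1=1|0=1 -> 0001
Cycle of length 2 starting at step 0 -> no fixed point

Answer: cycle 2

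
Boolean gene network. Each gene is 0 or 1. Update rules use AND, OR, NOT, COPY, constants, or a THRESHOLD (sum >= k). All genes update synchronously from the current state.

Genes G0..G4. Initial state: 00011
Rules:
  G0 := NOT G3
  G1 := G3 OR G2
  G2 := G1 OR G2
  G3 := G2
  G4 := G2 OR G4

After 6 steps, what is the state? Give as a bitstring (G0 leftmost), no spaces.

Step 1: G0=NOT G3=NOT 1=0 G1=G3|G2=1|0=1 G2=G1|G2=0|0=0 G3=G2=0 G4=G2|G4=0|1=1 -> 01001
Step 2: G0=NOT G3=NOT 0=1 G1=G3|G2=0|0=0 G2=G1|G2=1|0=1 G3=G2=0 G4=G2|G4=0|1=1 -> 10101
Step 3: G0=NOT G3=NOT 0=1 G1=G3|G2=0|1=1 G2=G1|G2=0|1=1 G3=G2=1 G4=G2|G4=1|1=1 -> 11111
Step 4: G0=NOT G3=NOT 1=0 G1=G3|G2=1|1=1 G2=G1|G2=1|1=1 G3=G2=1 G4=G2|G4=1|1=1 -> 01111
Step 5: G0=NOT G3=NOT 1=0 G1=G3|G2=1|1=1 G2=G1|G2=1|1=1 G3=G2=1 G4=G2|G4=1|1=1 -> 01111
Step 6: G0=NOT G3=NOT 1=0 G1=G3|G2=1|1=1 G2=G1|G2=1|1=1 G3=G2=1 G4=G2|G4=1|1=1 -> 01111

01111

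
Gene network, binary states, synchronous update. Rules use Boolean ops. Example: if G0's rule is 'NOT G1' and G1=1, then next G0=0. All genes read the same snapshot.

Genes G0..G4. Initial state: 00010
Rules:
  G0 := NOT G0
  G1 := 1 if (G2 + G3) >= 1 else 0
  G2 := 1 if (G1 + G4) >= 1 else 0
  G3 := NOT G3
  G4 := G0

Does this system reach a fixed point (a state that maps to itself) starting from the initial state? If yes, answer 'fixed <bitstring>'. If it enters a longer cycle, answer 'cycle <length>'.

Step 0: 00010
Step 1: G0=NOT G0=NOT 0=1 G1=(0+1>=1)=1 G2=(0+0>=1)=0 G3=NOT G3=NOT 1=0 G4=G0=0 -> 11000
Step 2: G0=NOT G0=NOT 1=0 G1=(0+0>=1)=0 G2=(1+0>=1)=1 G3=NOT G3=NOT 0=1 G4=G0=1 -> 00111
Step 3: G0=NOT G0=NOT 0=1 G1=(1+1>=1)=1 G2=(0+1>=1)=1 G3=NOT G3=NOT 1=0 G4=G0=0 -> 11100
Step 4: G0=NOT G0=NOT 1=0 G1=(1+0>=1)=1 G2=(1+0>=1)=1 G3=NOT G3=NOT 0=1 G4=G0=1 -> 01111
Step 5: G0=NOT G0=NOT 0=1 G1=(1+1>=1)=1 G2=(1+1>=1)=1 G3=NOT G3=NOT 1=0 G4=G0=0 -> 11100
Cycle of length 2 starting at step 3 -> no fixed point

Answer: cycle 2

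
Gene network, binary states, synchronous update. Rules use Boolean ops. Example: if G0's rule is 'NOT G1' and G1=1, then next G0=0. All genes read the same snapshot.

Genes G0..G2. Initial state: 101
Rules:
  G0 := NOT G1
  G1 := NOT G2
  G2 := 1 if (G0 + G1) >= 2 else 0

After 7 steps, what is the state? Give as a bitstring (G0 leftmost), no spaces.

Step 1: G0=NOT G1=NOT 0=1 G1=NOT G2=NOT 1=0 G2=(1+0>=2)=0 -> 100
Step 2: G0=NOT G1=NOT 0=1 G1=NOT G2=NOT 0=1 G2=(1+0>=2)=0 -> 110
Step 3: G0=NOT G1=NOT 1=0 G1=NOT G2=NOT 0=1 G2=(1+1>=2)=1 -> 011
Step 4: G0=NOT G1=NOT 1=0 G1=NOT G2=NOT 1=0 G2=(0+1>=2)=0 -> 000
Step 5: G0=NOT G1=NOT 0=1 G1=NOT G2=NOT 0=1 G2=(0+0>=2)=0 -> 110
Step 6: G0=NOT G1=NOT 1=0 G1=NOT G2=NOT 0=1 G2=(1+1>=2)=1 -> 011
Step 7: G0=NOT G1=NOT 1=0 G1=NOT G2=NOT 1=0 G2=(0+1>=2)=0 -> 000

000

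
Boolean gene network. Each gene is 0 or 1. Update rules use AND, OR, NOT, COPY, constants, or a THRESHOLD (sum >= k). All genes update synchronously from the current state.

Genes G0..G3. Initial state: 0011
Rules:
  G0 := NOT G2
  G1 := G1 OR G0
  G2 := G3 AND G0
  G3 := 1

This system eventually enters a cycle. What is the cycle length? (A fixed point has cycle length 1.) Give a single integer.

Answer: 4

Derivation:
Step 0: 0011
Step 1: G0=NOT G2=NOT 1=0 G1=G1|G0=0|0=0 G2=G3&G0=1&0=0 G3=1(const) -> 0001
Step 2: G0=NOT G2=NOT 0=1 G1=G1|G0=0|0=0 G2=G3&G0=1&0=0 G3=1(const) -> 1001
Step 3: G0=NOT G2=NOT 0=1 G1=G1|G0=0|1=1 G2=G3&G0=1&1=1 G3=1(const) -> 1111
Step 4: G0=NOT G2=NOT 1=0 G1=G1|G0=1|1=1 G2=G3&G0=1&1=1 G3=1(const) -> 0111
Step 5: G0=NOT G2=NOT 1=0 G1=G1|G0=1|0=1 G2=G3&G0=1&0=0 G3=1(const) -> 0101
Step 6: G0=NOT G2=NOT 0=1 G1=G1|G0=1|0=1 G2=G3&G0=1&0=0 G3=1(const) -> 1101
Step 7: G0=NOT G2=NOT 0=1 G1=G1|G0=1|1=1 G2=G3&G0=1&1=1 G3=1(const) -> 1111
State from step 7 equals state from step 3 -> cycle length 4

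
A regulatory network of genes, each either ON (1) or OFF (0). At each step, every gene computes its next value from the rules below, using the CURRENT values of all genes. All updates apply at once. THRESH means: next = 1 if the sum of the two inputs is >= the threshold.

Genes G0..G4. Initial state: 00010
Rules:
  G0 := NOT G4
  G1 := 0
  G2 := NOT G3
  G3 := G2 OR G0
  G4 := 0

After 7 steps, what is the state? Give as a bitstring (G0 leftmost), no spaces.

Step 1: G0=NOT G4=NOT 0=1 G1=0(const) G2=NOT G3=NOT 1=0 G3=G2|G0=0|0=0 G4=0(const) -> 10000
Step 2: G0=NOT G4=NOT 0=1 G1=0(const) G2=NOT G3=NOT 0=1 G3=G2|G0=0|1=1 G4=0(const) -> 10110
Step 3: G0=NOT G4=NOT 0=1 G1=0(const) G2=NOT G3=NOT 1=0 G3=G2|G0=1|1=1 G4=0(const) -> 10010
Step 4: G0=NOT G4=NOT 0=1 G1=0(const) G2=NOT G3=NOT 1=0 G3=G2|G0=0|1=1 G4=0(const) -> 10010
Step 5: G0=NOT G4=NOT 0=1 G1=0(const) G2=NOT G3=NOT 1=0 G3=G2|G0=0|1=1 G4=0(const) -> 10010
Step 6: G0=NOT G4=NOT 0=1 G1=0(const) G2=NOT G3=NOT 1=0 G3=G2|G0=0|1=1 G4=0(const) -> 10010
Step 7: G0=NOT G4=NOT 0=1 G1=0(const) G2=NOT G3=NOT 1=0 G3=G2|G0=0|1=1 G4=0(const) -> 10010

10010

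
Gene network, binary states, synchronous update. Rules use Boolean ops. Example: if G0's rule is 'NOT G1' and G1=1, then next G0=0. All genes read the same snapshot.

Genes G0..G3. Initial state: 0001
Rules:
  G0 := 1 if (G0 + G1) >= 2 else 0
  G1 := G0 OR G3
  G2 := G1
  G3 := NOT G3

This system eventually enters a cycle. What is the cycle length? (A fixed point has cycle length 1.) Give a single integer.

Answer: 2

Derivation:
Step 0: 0001
Step 1: G0=(0+0>=2)=0 G1=G0|G3=0|1=1 G2=G1=0 G3=NOT G3=NOT 1=0 -> 0100
Step 2: G0=(0+1>=2)=0 G1=G0|G3=0|0=0 G2=G1=1 G3=NOT G3=NOT 0=1 -> 0011
Step 3: G0=(0+0>=2)=0 G1=G0|G3=0|1=1 G2=G1=0 G3=NOT G3=NOT 1=0 -> 0100
State from step 3 equals state from step 1 -> cycle length 2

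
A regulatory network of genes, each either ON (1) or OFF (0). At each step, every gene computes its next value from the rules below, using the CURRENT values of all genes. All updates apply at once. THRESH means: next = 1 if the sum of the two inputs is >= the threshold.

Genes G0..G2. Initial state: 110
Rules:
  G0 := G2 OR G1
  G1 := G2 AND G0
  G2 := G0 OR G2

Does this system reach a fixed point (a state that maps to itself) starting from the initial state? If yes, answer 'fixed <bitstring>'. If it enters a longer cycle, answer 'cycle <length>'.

Step 0: 110
Step 1: G0=G2|G1=0|1=1 G1=G2&G0=0&1=0 G2=G0|G2=1|0=1 -> 101
Step 2: G0=G2|G1=1|0=1 G1=G2&G0=1&1=1 G2=G0|G2=1|1=1 -> 111
Step 3: G0=G2|G1=1|1=1 G1=G2&G0=1&1=1 G2=G0|G2=1|1=1 -> 111
Fixed point reached at step 2: 111

Answer: fixed 111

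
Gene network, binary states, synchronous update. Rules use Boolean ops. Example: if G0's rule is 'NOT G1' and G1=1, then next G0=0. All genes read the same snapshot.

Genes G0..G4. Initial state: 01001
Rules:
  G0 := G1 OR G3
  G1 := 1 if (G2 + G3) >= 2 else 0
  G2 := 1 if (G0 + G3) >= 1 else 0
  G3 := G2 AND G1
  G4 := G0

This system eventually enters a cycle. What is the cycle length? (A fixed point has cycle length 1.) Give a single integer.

Step 0: 01001
Step 1: G0=G1|G3=1|0=1 G1=(0+0>=2)=0 G2=(0+0>=1)=0 G3=G2&G1=0&1=0 G4=G0=0 -> 10000
Step 2: G0=G1|G3=0|0=0 G1=(0+0>=2)=0 G2=(1+0>=1)=1 G3=G2&G1=0&0=0 G4=G0=1 -> 00101
Step 3: G0=G1|G3=0|0=0 G1=(1+0>=2)=0 G2=(0+0>=1)=0 G3=G2&G1=1&0=0 G4=G0=0 -> 00000
Step 4: G0=G1|G3=0|0=0 G1=(0+0>=2)=0 G2=(0+0>=1)=0 G3=G2&G1=0&0=0 G4=G0=0 -> 00000
State from step 4 equals state from step 3 -> cycle length 1

Answer: 1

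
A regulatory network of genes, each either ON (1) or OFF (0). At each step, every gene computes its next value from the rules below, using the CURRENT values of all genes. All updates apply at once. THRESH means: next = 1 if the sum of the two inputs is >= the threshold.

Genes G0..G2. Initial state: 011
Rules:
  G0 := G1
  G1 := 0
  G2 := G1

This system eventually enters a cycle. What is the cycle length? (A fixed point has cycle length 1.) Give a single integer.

Step 0: 011
Step 1: G0=G1=1 G1=0(const) G2=G1=1 -> 101
Step 2: G0=G1=0 G1=0(const) G2=G1=0 -> 000
Step 3: G0=G1=0 G1=0(const) G2=G1=0 -> 000
State from step 3 equals state from step 2 -> cycle length 1

Answer: 1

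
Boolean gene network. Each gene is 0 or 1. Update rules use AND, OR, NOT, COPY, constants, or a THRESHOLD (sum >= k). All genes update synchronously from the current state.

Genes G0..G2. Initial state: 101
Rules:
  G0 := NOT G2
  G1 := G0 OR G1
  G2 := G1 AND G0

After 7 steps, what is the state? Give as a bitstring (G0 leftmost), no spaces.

Step 1: G0=NOT G2=NOT 1=0 G1=G0|G1=1|0=1 G2=G1&G0=0&1=0 -> 010
Step 2: G0=NOT G2=NOT 0=1 G1=G0|G1=0|1=1 G2=G1&G0=1&0=0 -> 110
Step 3: G0=NOT G2=NOT 0=1 G1=G0|G1=1|1=1 G2=G1&G0=1&1=1 -> 111
Step 4: G0=NOT G2=NOT 1=0 G1=G0|G1=1|1=1 G2=G1&G0=1&1=1 -> 011
Step 5: G0=NOT G2=NOT 1=0 G1=G0|G1=0|1=1 G2=G1&G0=1&0=0 -> 010
Step 6: G0=NOT G2=NOT 0=1 G1=G0|G1=0|1=1 G2=G1&G0=1&0=0 -> 110
Step 7: G0=NOT G2=NOT 0=1 G1=G0|G1=1|1=1 G2=G1&G0=1&1=1 -> 111

111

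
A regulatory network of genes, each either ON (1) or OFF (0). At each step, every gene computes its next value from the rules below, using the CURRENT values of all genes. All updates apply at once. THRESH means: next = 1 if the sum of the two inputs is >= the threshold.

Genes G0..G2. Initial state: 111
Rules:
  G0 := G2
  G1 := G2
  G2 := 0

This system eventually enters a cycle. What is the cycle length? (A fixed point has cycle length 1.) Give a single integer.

Answer: 1

Derivation:
Step 0: 111
Step 1: G0=G2=1 G1=G2=1 G2=0(const) -> 110
Step 2: G0=G2=0 G1=G2=0 G2=0(const) -> 000
Step 3: G0=G2=0 G1=G2=0 G2=0(const) -> 000
State from step 3 equals state from step 2 -> cycle length 1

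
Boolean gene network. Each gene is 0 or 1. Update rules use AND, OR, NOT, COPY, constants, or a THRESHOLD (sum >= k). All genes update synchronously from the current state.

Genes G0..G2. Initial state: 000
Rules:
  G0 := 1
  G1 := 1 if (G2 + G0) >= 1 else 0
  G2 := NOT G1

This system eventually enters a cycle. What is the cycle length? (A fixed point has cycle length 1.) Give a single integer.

Answer: 1

Derivation:
Step 0: 000
Step 1: G0=1(const) G1=(0+0>=1)=0 G2=NOT G1=NOT 0=1 -> 101
Step 2: G0=1(const) G1=(1+1>=1)=1 G2=NOT G1=NOT 0=1 -> 111
Step 3: G0=1(const) G1=(1+1>=1)=1 G2=NOT G1=NOT 1=0 -> 110
Step 4: G0=1(const) G1=(0+1>=1)=1 G2=NOT G1=NOT 1=0 -> 110
State from step 4 equals state from step 3 -> cycle length 1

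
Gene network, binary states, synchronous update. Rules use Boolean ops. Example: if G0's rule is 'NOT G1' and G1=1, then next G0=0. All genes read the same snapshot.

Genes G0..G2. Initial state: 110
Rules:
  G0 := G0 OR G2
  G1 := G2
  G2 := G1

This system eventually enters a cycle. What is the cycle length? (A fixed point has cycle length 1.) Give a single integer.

Answer: 2

Derivation:
Step 0: 110
Step 1: G0=G0|G2=1|0=1 G1=G2=0 G2=G1=1 -> 101
Step 2: G0=G0|G2=1|1=1 G1=G2=1 G2=G1=0 -> 110
State from step 2 equals state from step 0 -> cycle length 2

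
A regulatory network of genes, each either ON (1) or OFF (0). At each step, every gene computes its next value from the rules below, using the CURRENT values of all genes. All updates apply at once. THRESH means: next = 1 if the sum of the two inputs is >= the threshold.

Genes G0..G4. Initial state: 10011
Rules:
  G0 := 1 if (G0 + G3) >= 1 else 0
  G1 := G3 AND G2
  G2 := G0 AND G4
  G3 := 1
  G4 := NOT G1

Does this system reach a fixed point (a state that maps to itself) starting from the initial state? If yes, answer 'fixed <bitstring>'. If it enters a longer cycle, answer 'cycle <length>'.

Step 0: 10011
Step 1: G0=(1+1>=1)=1 G1=G3&G2=1&0=0 G2=G0&G4=1&1=1 G3=1(const) G4=NOT G1=NOT 0=1 -> 10111
Step 2: G0=(1+1>=1)=1 G1=G3&G2=1&1=1 G2=G0&G4=1&1=1 G3=1(const) G4=NOT G1=NOT 0=1 -> 11111
Step 3: G0=(1+1>=1)=1 G1=G3&G2=1&1=1 G2=G0&G4=1&1=1 G3=1(const) G4=NOT G1=NOT 1=0 -> 11110
Step 4: G0=(1+1>=1)=1 G1=G3&G2=1&1=1 G2=G0&G4=1&0=0 G3=1(const) G4=NOT G1=NOT 1=0 -> 11010
Step 5: G0=(1+1>=1)=1 G1=G3&G2=1&0=0 G2=G0&G4=1&0=0 G3=1(const) G4=NOT G1=NOT 1=0 -> 10010
Step 6: G0=(1+1>=1)=1 G1=G3&G2=1&0=0 G2=G0&G4=1&0=0 G3=1(const) G4=NOT G1=NOT 0=1 -> 10011
Cycle of length 6 starting at step 0 -> no fixed point

Answer: cycle 6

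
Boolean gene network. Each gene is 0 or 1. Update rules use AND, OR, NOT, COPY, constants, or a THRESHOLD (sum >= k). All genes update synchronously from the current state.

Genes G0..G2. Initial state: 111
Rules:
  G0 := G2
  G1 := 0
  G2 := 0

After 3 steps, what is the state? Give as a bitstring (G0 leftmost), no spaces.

Step 1: G0=G2=1 G1=0(const) G2=0(const) -> 100
Step 2: G0=G2=0 G1=0(const) G2=0(const) -> 000
Step 3: G0=G2=0 G1=0(const) G2=0(const) -> 000

000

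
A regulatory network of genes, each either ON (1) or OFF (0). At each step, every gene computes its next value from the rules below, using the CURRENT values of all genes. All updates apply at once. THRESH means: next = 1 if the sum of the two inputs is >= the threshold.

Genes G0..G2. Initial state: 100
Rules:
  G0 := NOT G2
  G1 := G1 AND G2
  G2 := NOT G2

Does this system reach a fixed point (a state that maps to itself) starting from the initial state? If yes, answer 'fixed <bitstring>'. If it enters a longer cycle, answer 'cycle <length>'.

Answer: cycle 2

Derivation:
Step 0: 100
Step 1: G0=NOT G2=NOT 0=1 G1=G1&G2=0&0=0 G2=NOT G2=NOT 0=1 -> 101
Step 2: G0=NOT G2=NOT 1=0 G1=G1&G2=0&1=0 G2=NOT G2=NOT 1=0 -> 000
Step 3: G0=NOT G2=NOT 0=1 G1=G1&G2=0&0=0 G2=NOT G2=NOT 0=1 -> 101
Cycle of length 2 starting at step 1 -> no fixed point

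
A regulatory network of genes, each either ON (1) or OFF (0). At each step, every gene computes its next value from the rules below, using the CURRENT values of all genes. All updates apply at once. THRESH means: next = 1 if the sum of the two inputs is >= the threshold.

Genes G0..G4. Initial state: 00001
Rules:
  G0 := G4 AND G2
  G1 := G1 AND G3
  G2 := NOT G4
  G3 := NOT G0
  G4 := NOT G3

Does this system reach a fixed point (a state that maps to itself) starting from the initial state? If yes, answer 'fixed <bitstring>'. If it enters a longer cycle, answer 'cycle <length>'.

Step 0: 00001
Step 1: G0=G4&G2=1&0=0 G1=G1&G3=0&0=0 G2=NOT G4=NOT 1=0 G3=NOT G0=NOT 0=1 G4=NOT G3=NOT 0=1 -> 00011
Step 2: G0=G4&G2=1&0=0 G1=G1&G3=0&1=0 G2=NOT G4=NOT 1=0 G3=NOT G0=NOT 0=1 G4=NOT G3=NOT 1=0 -> 00010
Step 3: G0=G4&G2=0&0=0 G1=G1&G3=0&1=0 G2=NOT G4=NOT 0=1 G3=NOT G0=NOT 0=1 G4=NOT G3=NOT 1=0 -> 00110
Step 4: G0=G4&G2=0&1=0 G1=G1&G3=0&1=0 G2=NOT G4=NOT 0=1 G3=NOT G0=NOT 0=1 G4=NOT G3=NOT 1=0 -> 00110
Fixed point reached at step 3: 00110

Answer: fixed 00110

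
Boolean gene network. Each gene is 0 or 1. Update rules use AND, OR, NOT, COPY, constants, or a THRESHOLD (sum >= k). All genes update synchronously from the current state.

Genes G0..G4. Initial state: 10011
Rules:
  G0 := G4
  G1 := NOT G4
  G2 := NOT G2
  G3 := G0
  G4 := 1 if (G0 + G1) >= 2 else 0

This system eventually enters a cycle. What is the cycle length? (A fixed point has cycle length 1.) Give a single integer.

Step 0: 10011
Step 1: G0=G4=1 G1=NOT G4=NOT 1=0 G2=NOT G2=NOT 0=1 G3=G0=1 G4=(1+0>=2)=0 -> 10110
Step 2: G0=G4=0 G1=NOT G4=NOT 0=1 G2=NOT G2=NOT 1=0 G3=G0=1 G4=(1+0>=2)=0 -> 01010
Step 3: G0=G4=0 G1=NOT G4=NOT 0=1 G2=NOT G2=NOT 0=1 G3=G0=0 G4=(0+1>=2)=0 -> 01100
Step 4: G0=G4=0 G1=NOT G4=NOT 0=1 G2=NOT G2=NOT 1=0 G3=G0=0 G4=(0+1>=2)=0 -> 01000
Step 5: G0=G4=0 G1=NOT G4=NOT 0=1 G2=NOT G2=NOT 0=1 G3=G0=0 G4=(0+1>=2)=0 -> 01100
State from step 5 equals state from step 3 -> cycle length 2

Answer: 2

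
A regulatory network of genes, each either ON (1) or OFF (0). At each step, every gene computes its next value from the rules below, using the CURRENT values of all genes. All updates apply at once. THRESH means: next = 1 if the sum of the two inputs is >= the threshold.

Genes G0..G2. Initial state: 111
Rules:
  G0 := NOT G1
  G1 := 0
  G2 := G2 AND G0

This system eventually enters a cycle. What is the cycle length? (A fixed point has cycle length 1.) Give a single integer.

Answer: 1

Derivation:
Step 0: 111
Step 1: G0=NOT G1=NOT 1=0 G1=0(const) G2=G2&G0=1&1=1 -> 001
Step 2: G0=NOT G1=NOT 0=1 G1=0(const) G2=G2&G0=1&0=0 -> 100
Step 3: G0=NOT G1=NOT 0=1 G1=0(const) G2=G2&G0=0&1=0 -> 100
State from step 3 equals state from step 2 -> cycle length 1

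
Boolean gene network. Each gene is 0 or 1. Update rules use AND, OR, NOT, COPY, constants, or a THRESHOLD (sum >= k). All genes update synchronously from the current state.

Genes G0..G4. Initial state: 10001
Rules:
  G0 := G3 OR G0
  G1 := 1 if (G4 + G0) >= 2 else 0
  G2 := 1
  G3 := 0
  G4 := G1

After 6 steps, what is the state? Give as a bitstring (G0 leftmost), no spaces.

Step 1: G0=G3|G0=0|1=1 G1=(1+1>=2)=1 G2=1(const) G3=0(const) G4=G1=0 -> 11100
Step 2: G0=G3|G0=0|1=1 G1=(0+1>=2)=0 G2=1(const) G3=0(const) G4=G1=1 -> 10101
Step 3: G0=G3|G0=0|1=1 G1=(1+1>=2)=1 G2=1(const) G3=0(const) G4=G1=0 -> 11100
Step 4: G0=G3|G0=0|1=1 G1=(0+1>=2)=0 G2=1(const) G3=0(const) G4=G1=1 -> 10101
Step 5: G0=G3|G0=0|1=1 G1=(1+1>=2)=1 G2=1(const) G3=0(const) G4=G1=0 -> 11100
Step 6: G0=G3|G0=0|1=1 G1=(0+1>=2)=0 G2=1(const) G3=0(const) G4=G1=1 -> 10101

10101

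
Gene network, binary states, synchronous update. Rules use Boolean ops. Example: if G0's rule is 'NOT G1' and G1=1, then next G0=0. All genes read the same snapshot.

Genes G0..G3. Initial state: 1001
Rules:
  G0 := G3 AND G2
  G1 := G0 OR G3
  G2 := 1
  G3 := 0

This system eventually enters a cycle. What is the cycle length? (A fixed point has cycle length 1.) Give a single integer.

Answer: 1

Derivation:
Step 0: 1001
Step 1: G0=G3&G2=1&0=0 G1=G0|G3=1|1=1 G2=1(const) G3=0(const) -> 0110
Step 2: G0=G3&G2=0&1=0 G1=G0|G3=0|0=0 G2=1(const) G3=0(const) -> 0010
Step 3: G0=G3&G2=0&1=0 G1=G0|G3=0|0=0 G2=1(const) G3=0(const) -> 0010
State from step 3 equals state from step 2 -> cycle length 1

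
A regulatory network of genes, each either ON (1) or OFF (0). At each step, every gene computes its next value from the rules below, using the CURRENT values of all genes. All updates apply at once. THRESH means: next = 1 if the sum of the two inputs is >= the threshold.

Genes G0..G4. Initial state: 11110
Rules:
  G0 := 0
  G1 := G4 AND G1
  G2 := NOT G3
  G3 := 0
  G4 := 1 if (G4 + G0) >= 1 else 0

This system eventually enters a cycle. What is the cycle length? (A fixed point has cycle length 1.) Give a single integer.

Answer: 1

Derivation:
Step 0: 11110
Step 1: G0=0(const) G1=G4&G1=0&1=0 G2=NOT G3=NOT 1=0 G3=0(const) G4=(0+1>=1)=1 -> 00001
Step 2: G0=0(const) G1=G4&G1=1&0=0 G2=NOT G3=NOT 0=1 G3=0(const) G4=(1+0>=1)=1 -> 00101
Step 3: G0=0(const) G1=G4&G1=1&0=0 G2=NOT G3=NOT 0=1 G3=0(const) G4=(1+0>=1)=1 -> 00101
State from step 3 equals state from step 2 -> cycle length 1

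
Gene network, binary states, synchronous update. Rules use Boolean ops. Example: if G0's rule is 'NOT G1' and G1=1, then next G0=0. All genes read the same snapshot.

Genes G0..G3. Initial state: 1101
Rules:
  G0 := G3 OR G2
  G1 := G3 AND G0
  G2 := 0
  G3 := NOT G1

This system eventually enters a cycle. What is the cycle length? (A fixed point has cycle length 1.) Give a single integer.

Answer: 5

Derivation:
Step 0: 1101
Step 1: G0=G3|G2=1|0=1 G1=G3&G0=1&1=1 G2=0(const) G3=NOT G1=NOT 1=0 -> 1100
Step 2: G0=G3|G2=0|0=0 G1=G3&G0=0&1=0 G2=0(const) G3=NOT G1=NOT 1=0 -> 0000
Step 3: G0=G3|G2=0|0=0 G1=G3&G0=0&0=0 G2=0(const) G3=NOT G1=NOT 0=1 -> 0001
Step 4: G0=G3|G2=1|0=1 G1=G3&G0=1&0=0 G2=0(const) G3=NOT G1=NOT 0=1 -> 1001
Step 5: G0=G3|G2=1|0=1 G1=G3&G0=1&1=1 G2=0(const) G3=NOT G1=NOT 0=1 -> 1101
State from step 5 equals state from step 0 -> cycle length 5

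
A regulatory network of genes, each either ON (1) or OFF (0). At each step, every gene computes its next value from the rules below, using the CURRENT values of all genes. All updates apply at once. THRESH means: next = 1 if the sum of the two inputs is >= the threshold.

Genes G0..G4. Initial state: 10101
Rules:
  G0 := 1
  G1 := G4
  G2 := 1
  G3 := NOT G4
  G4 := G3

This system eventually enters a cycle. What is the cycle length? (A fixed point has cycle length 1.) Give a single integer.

Step 0: 10101
Step 1: G0=1(const) G1=G4=1 G2=1(const) G3=NOT G4=NOT 1=0 G4=G3=0 -> 11100
Step 2: G0=1(const) G1=G4=0 G2=1(const) G3=NOT G4=NOT 0=1 G4=G3=0 -> 10110
Step 3: G0=1(const) G1=G4=0 G2=1(const) G3=NOT G4=NOT 0=1 G4=G3=1 -> 10111
Step 4: G0=1(const) G1=G4=1 G2=1(const) G3=NOT G4=NOT 1=0 G4=G3=1 -> 11101
Step 5: G0=1(const) G1=G4=1 G2=1(const) G3=NOT G4=NOT 1=0 G4=G3=0 -> 11100
State from step 5 equals state from step 1 -> cycle length 4

Answer: 4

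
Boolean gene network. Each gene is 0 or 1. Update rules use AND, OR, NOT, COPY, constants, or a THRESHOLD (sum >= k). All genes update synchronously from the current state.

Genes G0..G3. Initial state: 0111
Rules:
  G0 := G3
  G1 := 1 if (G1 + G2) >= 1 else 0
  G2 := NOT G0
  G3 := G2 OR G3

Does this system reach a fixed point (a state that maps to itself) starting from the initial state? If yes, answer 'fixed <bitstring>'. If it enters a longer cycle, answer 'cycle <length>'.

Step 0: 0111
Step 1: G0=G3=1 G1=(1+1>=1)=1 G2=NOT G0=NOT 0=1 G3=G2|G3=1|1=1 -> 1111
Step 2: G0=G3=1 G1=(1+1>=1)=1 G2=NOT G0=NOT 1=0 G3=G2|G3=1|1=1 -> 1101
Step 3: G0=G3=1 G1=(1+0>=1)=1 G2=NOT G0=NOT 1=0 G3=G2|G3=0|1=1 -> 1101
Fixed point reached at step 2: 1101

Answer: fixed 1101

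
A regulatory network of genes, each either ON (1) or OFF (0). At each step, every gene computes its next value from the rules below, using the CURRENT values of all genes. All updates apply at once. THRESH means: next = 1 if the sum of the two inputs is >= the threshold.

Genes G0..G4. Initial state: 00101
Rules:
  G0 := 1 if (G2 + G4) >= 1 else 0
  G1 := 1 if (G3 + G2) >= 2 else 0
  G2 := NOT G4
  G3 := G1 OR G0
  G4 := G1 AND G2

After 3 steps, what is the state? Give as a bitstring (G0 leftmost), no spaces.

Step 1: G0=(1+1>=1)=1 G1=(0+1>=2)=0 G2=NOT G4=NOT 1=0 G3=G1|G0=0|0=0 G4=G1&G2=0&1=0 -> 10000
Step 2: G0=(0+0>=1)=0 G1=(0+0>=2)=0 G2=NOT G4=NOT 0=1 G3=G1|G0=0|1=1 G4=G1&G2=0&0=0 -> 00110
Step 3: G0=(1+0>=1)=1 G1=(1+1>=2)=1 G2=NOT G4=NOT 0=1 G3=G1|G0=0|0=0 G4=G1&G2=0&1=0 -> 11100

11100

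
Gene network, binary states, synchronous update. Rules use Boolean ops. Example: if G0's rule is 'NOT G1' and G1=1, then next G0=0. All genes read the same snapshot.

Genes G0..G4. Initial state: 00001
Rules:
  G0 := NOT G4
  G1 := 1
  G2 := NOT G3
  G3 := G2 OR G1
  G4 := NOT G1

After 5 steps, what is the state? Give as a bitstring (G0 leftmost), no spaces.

Step 1: G0=NOT G4=NOT 1=0 G1=1(const) G2=NOT G3=NOT 0=1 G3=G2|G1=0|0=0 G4=NOT G1=NOT 0=1 -> 01101
Step 2: G0=NOT G4=NOT 1=0 G1=1(const) G2=NOT G3=NOT 0=1 G3=G2|G1=1|1=1 G4=NOT G1=NOT 1=0 -> 01110
Step 3: G0=NOT G4=NOT 0=1 G1=1(const) G2=NOT G3=NOT 1=0 G3=G2|G1=1|1=1 G4=NOT G1=NOT 1=0 -> 11010
Step 4: G0=NOT G4=NOT 0=1 G1=1(const) G2=NOT G3=NOT 1=0 G3=G2|G1=0|1=1 G4=NOT G1=NOT 1=0 -> 11010
Step 5: G0=NOT G4=NOT 0=1 G1=1(const) G2=NOT G3=NOT 1=0 G3=G2|G1=0|1=1 G4=NOT G1=NOT 1=0 -> 11010

11010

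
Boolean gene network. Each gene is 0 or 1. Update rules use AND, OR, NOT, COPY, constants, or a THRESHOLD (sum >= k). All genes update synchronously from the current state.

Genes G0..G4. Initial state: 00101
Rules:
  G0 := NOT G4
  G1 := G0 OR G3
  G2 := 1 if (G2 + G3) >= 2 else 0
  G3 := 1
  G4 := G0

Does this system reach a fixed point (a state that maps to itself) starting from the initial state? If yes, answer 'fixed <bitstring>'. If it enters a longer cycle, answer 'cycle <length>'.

Step 0: 00101
Step 1: G0=NOT G4=NOT 1=0 G1=G0|G3=0|0=0 G2=(1+0>=2)=0 G3=1(const) G4=G0=0 -> 00010
Step 2: G0=NOT G4=NOT 0=1 G1=G0|G3=0|1=1 G2=(0+1>=2)=0 G3=1(const) G4=G0=0 -> 11010
Step 3: G0=NOT G4=NOT 0=1 G1=G0|G3=1|1=1 G2=(0+1>=2)=0 G3=1(const) G4=G0=1 -> 11011
Step 4: G0=NOT G4=NOT 1=0 G1=G0|G3=1|1=1 G2=(0+1>=2)=0 G3=1(const) G4=G0=1 -> 01011
Step 5: G0=NOT G4=NOT 1=0 G1=G0|G3=0|1=1 G2=(0+1>=2)=0 G3=1(const) G4=G0=0 -> 01010
Step 6: G0=NOT G4=NOT 0=1 G1=G0|G3=0|1=1 G2=(0+1>=2)=0 G3=1(const) G4=G0=0 -> 11010
Cycle of length 4 starting at step 2 -> no fixed point

Answer: cycle 4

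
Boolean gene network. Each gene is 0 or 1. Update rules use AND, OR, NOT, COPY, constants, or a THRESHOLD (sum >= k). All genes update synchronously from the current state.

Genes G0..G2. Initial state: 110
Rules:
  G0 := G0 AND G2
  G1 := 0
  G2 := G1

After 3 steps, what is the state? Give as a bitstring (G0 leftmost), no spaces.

Step 1: G0=G0&G2=1&0=0 G1=0(const) G2=G1=1 -> 001
Step 2: G0=G0&G2=0&1=0 G1=0(const) G2=G1=0 -> 000
Step 3: G0=G0&G2=0&0=0 G1=0(const) G2=G1=0 -> 000

000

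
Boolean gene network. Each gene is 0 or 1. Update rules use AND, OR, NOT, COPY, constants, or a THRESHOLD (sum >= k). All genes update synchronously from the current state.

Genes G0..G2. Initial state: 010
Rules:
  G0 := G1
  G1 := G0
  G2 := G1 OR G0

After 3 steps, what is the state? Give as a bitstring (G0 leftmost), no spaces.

Step 1: G0=G1=1 G1=G0=0 G2=G1|G0=1|0=1 -> 101
Step 2: G0=G1=0 G1=G0=1 G2=G1|G0=0|1=1 -> 011
Step 3: G0=G1=1 G1=G0=0 G2=G1|G0=1|0=1 -> 101

101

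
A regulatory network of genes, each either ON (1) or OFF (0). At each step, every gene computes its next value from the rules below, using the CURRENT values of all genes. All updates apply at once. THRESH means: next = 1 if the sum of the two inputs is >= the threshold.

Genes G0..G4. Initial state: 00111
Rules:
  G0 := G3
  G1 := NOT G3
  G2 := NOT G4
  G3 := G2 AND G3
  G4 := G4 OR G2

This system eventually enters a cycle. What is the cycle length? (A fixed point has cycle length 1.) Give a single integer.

Answer: 1

Derivation:
Step 0: 00111
Step 1: G0=G3=1 G1=NOT G3=NOT 1=0 G2=NOT G4=NOT 1=0 G3=G2&G3=1&1=1 G4=G4|G2=1|1=1 -> 10011
Step 2: G0=G3=1 G1=NOT G3=NOT 1=0 G2=NOT G4=NOT 1=0 G3=G2&G3=0&1=0 G4=G4|G2=1|0=1 -> 10001
Step 3: G0=G3=0 G1=NOT G3=NOT 0=1 G2=NOT G4=NOT 1=0 G3=G2&G3=0&0=0 G4=G4|G2=1|0=1 -> 01001
Step 4: G0=G3=0 G1=NOT G3=NOT 0=1 G2=NOT G4=NOT 1=0 G3=G2&G3=0&0=0 G4=G4|G2=1|0=1 -> 01001
State from step 4 equals state from step 3 -> cycle length 1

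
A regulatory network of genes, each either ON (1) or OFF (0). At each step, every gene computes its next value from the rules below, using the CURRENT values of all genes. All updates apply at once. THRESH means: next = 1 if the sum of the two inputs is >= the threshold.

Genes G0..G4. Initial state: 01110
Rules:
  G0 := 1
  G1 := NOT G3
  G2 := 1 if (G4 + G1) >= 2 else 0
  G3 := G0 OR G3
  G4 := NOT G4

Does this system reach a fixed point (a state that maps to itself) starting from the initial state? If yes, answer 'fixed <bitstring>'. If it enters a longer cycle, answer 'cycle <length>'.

Answer: cycle 2

Derivation:
Step 0: 01110
Step 1: G0=1(const) G1=NOT G3=NOT 1=0 G2=(0+1>=2)=0 G3=G0|G3=0|1=1 G4=NOT G4=NOT 0=1 -> 10011
Step 2: G0=1(const) G1=NOT G3=NOT 1=0 G2=(1+0>=2)=0 G3=G0|G3=1|1=1 G4=NOT G4=NOT 1=0 -> 10010
Step 3: G0=1(const) G1=NOT G3=NOT 1=0 G2=(0+0>=2)=0 G3=G0|G3=1|1=1 G4=NOT G4=NOT 0=1 -> 10011
Cycle of length 2 starting at step 1 -> no fixed point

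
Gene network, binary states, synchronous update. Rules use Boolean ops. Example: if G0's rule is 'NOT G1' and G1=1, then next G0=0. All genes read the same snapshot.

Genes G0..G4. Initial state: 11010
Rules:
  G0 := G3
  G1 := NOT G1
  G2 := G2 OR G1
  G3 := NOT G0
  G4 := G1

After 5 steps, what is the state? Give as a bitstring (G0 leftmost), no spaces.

Step 1: G0=G3=1 G1=NOT G1=NOT 1=0 G2=G2|G1=0|1=1 G3=NOT G0=NOT 1=0 G4=G1=1 -> 10101
Step 2: G0=G3=0 G1=NOT G1=NOT 0=1 G2=G2|G1=1|0=1 G3=NOT G0=NOT 1=0 G4=G1=0 -> 01100
Step 3: G0=G3=0 G1=NOT G1=NOT 1=0 G2=G2|G1=1|1=1 G3=NOT G0=NOT 0=1 G4=G1=1 -> 00111
Step 4: G0=G3=1 G1=NOT G1=NOT 0=1 G2=G2|G1=1|0=1 G3=NOT G0=NOT 0=1 G4=G1=0 -> 11110
Step 5: G0=G3=1 G1=NOT G1=NOT 1=0 G2=G2|G1=1|1=1 G3=NOT G0=NOT 1=0 G4=G1=1 -> 10101

10101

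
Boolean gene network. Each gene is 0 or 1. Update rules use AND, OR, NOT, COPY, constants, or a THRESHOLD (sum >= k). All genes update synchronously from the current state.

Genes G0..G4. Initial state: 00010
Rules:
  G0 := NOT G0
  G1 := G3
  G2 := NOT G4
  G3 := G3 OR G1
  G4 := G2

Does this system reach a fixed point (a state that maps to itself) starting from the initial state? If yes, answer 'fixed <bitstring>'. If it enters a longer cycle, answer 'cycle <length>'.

Step 0: 00010
Step 1: G0=NOT G0=NOT 0=1 G1=G3=1 G2=NOT G4=NOT 0=1 G3=G3|G1=1|0=1 G4=G2=0 -> 11110
Step 2: G0=NOT G0=NOT 1=0 G1=G3=1 G2=NOT G4=NOT 0=1 G3=G3|G1=1|1=1 G4=G2=1 -> 01111
Step 3: G0=NOT G0=NOT 0=1 G1=G3=1 G2=NOT G4=NOT 1=0 G3=G3|G1=1|1=1 G4=G2=1 -> 11011
Step 4: G0=NOT G0=NOT 1=0 G1=G3=1 G2=NOT G4=NOT 1=0 G3=G3|G1=1|1=1 G4=G2=0 -> 01010
Step 5: G0=NOT G0=NOT 0=1 G1=G3=1 G2=NOT G4=NOT 0=1 G3=G3|G1=1|1=1 G4=G2=0 -> 11110
Cycle of length 4 starting at step 1 -> no fixed point

Answer: cycle 4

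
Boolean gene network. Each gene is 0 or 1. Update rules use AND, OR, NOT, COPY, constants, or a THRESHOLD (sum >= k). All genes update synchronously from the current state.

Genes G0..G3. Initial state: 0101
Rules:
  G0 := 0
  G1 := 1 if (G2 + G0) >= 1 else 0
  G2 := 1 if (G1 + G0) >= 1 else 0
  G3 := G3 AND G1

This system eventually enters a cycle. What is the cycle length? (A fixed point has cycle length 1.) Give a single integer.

Step 0: 0101
Step 1: G0=0(const) G1=(0+0>=1)=0 G2=(1+0>=1)=1 G3=G3&G1=1&1=1 -> 0011
Step 2: G0=0(const) G1=(1+0>=1)=1 G2=(0+0>=1)=0 G3=G3&G1=1&0=0 -> 0100
Step 3: G0=0(const) G1=(0+0>=1)=0 G2=(1+0>=1)=1 G3=G3&G1=0&1=0 -> 0010
Step 4: G0=0(const) G1=(1+0>=1)=1 G2=(0+0>=1)=0 G3=G3&G1=0&0=0 -> 0100
State from step 4 equals state from step 2 -> cycle length 2

Answer: 2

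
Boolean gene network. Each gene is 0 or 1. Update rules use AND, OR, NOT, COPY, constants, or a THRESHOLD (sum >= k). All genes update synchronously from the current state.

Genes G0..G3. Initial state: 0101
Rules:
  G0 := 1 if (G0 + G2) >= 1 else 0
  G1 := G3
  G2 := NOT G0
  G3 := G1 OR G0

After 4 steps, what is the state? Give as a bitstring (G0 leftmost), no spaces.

Step 1: G0=(0+0>=1)=0 G1=G3=1 G2=NOT G0=NOT 0=1 G3=G1|G0=1|0=1 -> 0111
Step 2: G0=(0+1>=1)=1 G1=G3=1 G2=NOT G0=NOT 0=1 G3=G1|G0=1|0=1 -> 1111
Step 3: G0=(1+1>=1)=1 G1=G3=1 G2=NOT G0=NOT 1=0 G3=G1|G0=1|1=1 -> 1101
Step 4: G0=(1+0>=1)=1 G1=G3=1 G2=NOT G0=NOT 1=0 G3=G1|G0=1|1=1 -> 1101

1101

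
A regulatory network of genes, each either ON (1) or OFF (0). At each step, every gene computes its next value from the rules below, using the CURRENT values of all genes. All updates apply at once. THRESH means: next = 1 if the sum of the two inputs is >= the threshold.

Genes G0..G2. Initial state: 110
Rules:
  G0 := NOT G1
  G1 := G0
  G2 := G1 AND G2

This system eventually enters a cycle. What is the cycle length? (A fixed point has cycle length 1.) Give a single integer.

Step 0: 110
Step 1: G0=NOT G1=NOT 1=0 G1=G0=1 G2=G1&G2=1&0=0 -> 010
Step 2: G0=NOT G1=NOT 1=0 G1=G0=0 G2=G1&G2=1&0=0 -> 000
Step 3: G0=NOT G1=NOT 0=1 G1=G0=0 G2=G1&G2=0&0=0 -> 100
Step 4: G0=NOT G1=NOT 0=1 G1=G0=1 G2=G1&G2=0&0=0 -> 110
State from step 4 equals state from step 0 -> cycle length 4

Answer: 4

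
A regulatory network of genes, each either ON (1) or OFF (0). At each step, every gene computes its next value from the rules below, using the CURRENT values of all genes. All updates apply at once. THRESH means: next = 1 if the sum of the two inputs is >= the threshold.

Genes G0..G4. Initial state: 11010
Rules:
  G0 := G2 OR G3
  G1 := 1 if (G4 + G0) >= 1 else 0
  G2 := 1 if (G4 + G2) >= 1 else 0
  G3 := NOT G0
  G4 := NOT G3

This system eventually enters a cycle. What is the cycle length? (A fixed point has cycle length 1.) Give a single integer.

Answer: 1

Derivation:
Step 0: 11010
Step 1: G0=G2|G3=0|1=1 G1=(0+1>=1)=1 G2=(0+0>=1)=0 G3=NOT G0=NOT 1=0 G4=NOT G3=NOT 1=0 -> 11000
Step 2: G0=G2|G3=0|0=0 G1=(0+1>=1)=1 G2=(0+0>=1)=0 G3=NOT G0=NOT 1=0 G4=NOT G3=NOT 0=1 -> 01001
Step 3: G0=G2|G3=0|0=0 G1=(1+0>=1)=1 G2=(1+0>=1)=1 G3=NOT G0=NOT 0=1 G4=NOT G3=NOT 0=1 -> 01111
Step 4: G0=G2|G3=1|1=1 G1=(1+0>=1)=1 G2=(1+1>=1)=1 G3=NOT G0=NOT 0=1 G4=NOT G3=NOT 1=0 -> 11110
Step 5: G0=G2|G3=1|1=1 G1=(0+1>=1)=1 G2=(0+1>=1)=1 G3=NOT G0=NOT 1=0 G4=NOT G3=NOT 1=0 -> 11100
Step 6: G0=G2|G3=1|0=1 G1=(0+1>=1)=1 G2=(0+1>=1)=1 G3=NOT G0=NOT 1=0 G4=NOT G3=NOT 0=1 -> 11101
Step 7: G0=G2|G3=1|0=1 G1=(1+1>=1)=1 G2=(1+1>=1)=1 G3=NOT G0=NOT 1=0 G4=NOT G3=NOT 0=1 -> 11101
State from step 7 equals state from step 6 -> cycle length 1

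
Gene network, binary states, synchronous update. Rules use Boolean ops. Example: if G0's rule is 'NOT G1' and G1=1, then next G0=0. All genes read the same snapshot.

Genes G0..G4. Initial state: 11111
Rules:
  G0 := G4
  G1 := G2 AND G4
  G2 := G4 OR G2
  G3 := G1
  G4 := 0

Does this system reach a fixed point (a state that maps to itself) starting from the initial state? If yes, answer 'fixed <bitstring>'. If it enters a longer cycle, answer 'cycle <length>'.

Step 0: 11111
Step 1: G0=G4=1 G1=G2&G4=1&1=1 G2=G4|G2=1|1=1 G3=G1=1 G4=0(const) -> 11110
Step 2: G0=G4=0 G1=G2&G4=1&0=0 G2=G4|G2=0|1=1 G3=G1=1 G4=0(const) -> 00110
Step 3: G0=G4=0 G1=G2&G4=1&0=0 G2=G4|G2=0|1=1 G3=G1=0 G4=0(const) -> 00100
Step 4: G0=G4=0 G1=G2&G4=1&0=0 G2=G4|G2=0|1=1 G3=G1=0 G4=0(const) -> 00100
Fixed point reached at step 3: 00100

Answer: fixed 00100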